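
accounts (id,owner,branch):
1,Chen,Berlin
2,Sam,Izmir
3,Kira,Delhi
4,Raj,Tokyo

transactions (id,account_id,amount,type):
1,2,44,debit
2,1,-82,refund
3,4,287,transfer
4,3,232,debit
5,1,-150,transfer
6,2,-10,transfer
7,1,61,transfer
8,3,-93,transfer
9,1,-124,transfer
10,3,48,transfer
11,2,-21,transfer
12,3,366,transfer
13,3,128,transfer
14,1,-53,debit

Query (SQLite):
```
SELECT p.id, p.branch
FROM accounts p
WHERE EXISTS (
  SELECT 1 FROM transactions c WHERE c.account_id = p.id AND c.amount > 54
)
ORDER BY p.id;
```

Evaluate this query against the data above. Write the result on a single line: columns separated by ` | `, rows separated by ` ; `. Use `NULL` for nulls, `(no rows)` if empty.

For each accounts row, check whether any transactions with matching account_id has amount > 54.
Keep rows where that is true.

1 | Berlin ; 3 | Delhi ; 4 | Tokyo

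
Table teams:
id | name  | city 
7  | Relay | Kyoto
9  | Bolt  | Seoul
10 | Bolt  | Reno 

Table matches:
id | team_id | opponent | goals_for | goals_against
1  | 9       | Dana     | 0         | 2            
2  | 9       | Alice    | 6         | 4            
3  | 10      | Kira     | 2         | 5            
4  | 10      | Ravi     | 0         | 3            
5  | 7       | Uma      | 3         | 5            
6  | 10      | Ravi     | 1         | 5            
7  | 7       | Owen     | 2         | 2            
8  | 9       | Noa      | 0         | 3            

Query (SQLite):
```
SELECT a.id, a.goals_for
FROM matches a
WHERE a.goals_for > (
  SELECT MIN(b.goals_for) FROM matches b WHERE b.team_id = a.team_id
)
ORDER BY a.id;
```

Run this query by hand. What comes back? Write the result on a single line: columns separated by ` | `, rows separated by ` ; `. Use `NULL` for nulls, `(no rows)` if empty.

For each matches row a, compute MIN(goals_for) over rows sharing a.team_id.
Keep row a if a.goals_for > that per-group MIN.
  team_id=7: MIN(goals_for) = 2
  team_id=9: MIN(goals_for) = 0
  team_id=10: MIN(goals_for) = 0

2 | 6 ; 3 | 2 ; 5 | 3 ; 6 | 1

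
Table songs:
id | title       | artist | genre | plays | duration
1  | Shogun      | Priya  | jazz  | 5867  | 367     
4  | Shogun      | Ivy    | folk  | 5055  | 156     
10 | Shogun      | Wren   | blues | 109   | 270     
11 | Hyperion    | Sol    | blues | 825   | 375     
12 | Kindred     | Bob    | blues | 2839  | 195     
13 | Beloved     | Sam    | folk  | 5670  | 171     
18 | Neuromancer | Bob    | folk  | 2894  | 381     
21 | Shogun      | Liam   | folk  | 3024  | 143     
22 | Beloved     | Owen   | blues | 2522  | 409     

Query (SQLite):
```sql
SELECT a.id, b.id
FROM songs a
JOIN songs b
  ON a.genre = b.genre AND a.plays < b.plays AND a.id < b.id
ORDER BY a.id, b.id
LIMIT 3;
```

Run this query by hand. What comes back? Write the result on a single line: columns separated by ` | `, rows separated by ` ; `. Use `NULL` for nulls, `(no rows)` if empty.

Pairs (a,b) with same genre, a.plays < b.plays, a.id < b.id.
genre groups: blues:{10,11,12,22} folk:{4,13,18,21} jazz:{1}
Ordered by (a.id, b.id); first 3.

4 | 13 ; 10 | 11 ; 10 | 12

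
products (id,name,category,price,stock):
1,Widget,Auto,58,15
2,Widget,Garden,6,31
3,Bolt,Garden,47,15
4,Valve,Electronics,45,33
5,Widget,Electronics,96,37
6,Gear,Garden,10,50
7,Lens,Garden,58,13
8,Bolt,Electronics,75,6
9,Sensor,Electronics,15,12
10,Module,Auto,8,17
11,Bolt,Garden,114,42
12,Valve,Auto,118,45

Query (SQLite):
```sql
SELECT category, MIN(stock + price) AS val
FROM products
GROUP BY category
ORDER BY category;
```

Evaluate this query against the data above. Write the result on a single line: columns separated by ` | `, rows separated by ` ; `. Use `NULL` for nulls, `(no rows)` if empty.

For each row compute stock + price.
Group by category; take MIN of the expression per group.
  Auto: ids {1, 10, 12} → MIN(stock + price)=25
  Electronics: ids {4, 5, 8, 9} → MIN(stock + price)=27
  Garden: ids {2, 3, 6, 7, 11} → MIN(stock + price)=37

Auto | 25 ; Electronics | 27 ; Garden | 37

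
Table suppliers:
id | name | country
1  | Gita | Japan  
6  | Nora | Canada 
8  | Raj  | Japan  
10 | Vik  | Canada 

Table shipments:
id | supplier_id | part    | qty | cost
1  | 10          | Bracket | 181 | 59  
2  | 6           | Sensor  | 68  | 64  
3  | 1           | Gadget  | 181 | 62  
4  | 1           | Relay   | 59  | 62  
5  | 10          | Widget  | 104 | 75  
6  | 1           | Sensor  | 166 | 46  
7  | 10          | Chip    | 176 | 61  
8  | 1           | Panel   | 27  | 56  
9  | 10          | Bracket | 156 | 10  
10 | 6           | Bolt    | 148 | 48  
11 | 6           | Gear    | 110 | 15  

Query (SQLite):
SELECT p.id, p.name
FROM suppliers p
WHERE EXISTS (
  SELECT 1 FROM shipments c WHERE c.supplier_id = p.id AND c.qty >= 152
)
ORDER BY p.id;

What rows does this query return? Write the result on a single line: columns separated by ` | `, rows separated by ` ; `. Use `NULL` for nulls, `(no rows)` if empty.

1 | Gita ; 10 | Vik

For each suppliers row, check whether any shipments with matching supplier_id has qty >= 152.
Keep rows where that is true.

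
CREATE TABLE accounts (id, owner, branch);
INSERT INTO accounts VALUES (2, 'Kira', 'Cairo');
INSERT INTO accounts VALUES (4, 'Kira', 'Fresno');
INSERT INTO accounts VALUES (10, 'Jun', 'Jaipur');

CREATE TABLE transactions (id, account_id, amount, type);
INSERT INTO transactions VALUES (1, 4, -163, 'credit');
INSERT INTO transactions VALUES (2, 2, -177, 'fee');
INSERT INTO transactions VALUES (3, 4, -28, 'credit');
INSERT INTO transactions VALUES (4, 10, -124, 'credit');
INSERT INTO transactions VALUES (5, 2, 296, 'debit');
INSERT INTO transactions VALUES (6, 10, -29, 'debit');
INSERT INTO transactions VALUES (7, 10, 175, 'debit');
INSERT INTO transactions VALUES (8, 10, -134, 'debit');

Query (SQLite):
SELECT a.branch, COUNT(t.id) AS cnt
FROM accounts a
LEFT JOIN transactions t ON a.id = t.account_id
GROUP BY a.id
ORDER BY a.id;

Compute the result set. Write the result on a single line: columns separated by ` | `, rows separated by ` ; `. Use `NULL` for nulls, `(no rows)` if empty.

LEFT JOIN keeps every accounts row; unmatched ones get NULL for transactions columns.
Group by accounts.id and compute COUNT(t.id). COUNT(col) of an all-NULL group is 0.
  2: ids {2, 5} → COUNT(t.id)=2
  4: ids {1, 3} → COUNT(t.id)=2
  10: ids {4, 6, 7, 8} → COUNT(t.id)=4

Cairo | 2 ; Fresno | 2 ; Jaipur | 4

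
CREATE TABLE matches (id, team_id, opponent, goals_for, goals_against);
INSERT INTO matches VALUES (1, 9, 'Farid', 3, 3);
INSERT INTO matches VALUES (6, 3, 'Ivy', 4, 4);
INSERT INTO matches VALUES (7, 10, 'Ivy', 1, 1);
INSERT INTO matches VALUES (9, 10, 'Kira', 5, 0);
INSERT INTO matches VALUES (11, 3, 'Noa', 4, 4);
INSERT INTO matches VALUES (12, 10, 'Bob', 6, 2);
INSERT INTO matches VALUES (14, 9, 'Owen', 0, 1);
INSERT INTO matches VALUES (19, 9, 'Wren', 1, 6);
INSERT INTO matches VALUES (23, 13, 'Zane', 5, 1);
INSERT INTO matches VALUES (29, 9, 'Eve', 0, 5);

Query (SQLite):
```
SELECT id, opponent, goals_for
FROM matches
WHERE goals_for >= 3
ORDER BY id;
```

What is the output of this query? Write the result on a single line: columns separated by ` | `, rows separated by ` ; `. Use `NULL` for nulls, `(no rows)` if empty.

1 | Farid | 3 ; 6 | Ivy | 4 ; 9 | Kira | 5 ; 11 | Noa | 4 ; 12 | Bob | 6 ; 23 | Zane | 5

goals_for >= 3: ids {1, 6, 9, 11, 12, 23}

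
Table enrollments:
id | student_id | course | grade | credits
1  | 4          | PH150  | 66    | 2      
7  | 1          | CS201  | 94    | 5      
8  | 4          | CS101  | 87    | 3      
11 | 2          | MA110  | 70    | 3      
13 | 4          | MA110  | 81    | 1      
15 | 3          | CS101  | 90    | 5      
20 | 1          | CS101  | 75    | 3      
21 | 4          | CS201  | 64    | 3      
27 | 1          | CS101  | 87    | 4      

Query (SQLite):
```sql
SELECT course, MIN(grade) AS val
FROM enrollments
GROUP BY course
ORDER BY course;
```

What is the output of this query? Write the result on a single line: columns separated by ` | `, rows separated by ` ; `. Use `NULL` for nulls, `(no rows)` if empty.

CS101 | 75 ; CS201 | 64 ; MA110 | 70 ; PH150 | 66

Partition enrollments by course; compute MIN(grade) within each group.
  CS101: ids {8, 15, 20, 27} → MIN(grade)=75
  CS201: ids {7, 21} → MIN(grade)=64
  MA110: ids {11, 13} → MIN(grade)=70
  PH150: ids {1} → MIN(grade)=66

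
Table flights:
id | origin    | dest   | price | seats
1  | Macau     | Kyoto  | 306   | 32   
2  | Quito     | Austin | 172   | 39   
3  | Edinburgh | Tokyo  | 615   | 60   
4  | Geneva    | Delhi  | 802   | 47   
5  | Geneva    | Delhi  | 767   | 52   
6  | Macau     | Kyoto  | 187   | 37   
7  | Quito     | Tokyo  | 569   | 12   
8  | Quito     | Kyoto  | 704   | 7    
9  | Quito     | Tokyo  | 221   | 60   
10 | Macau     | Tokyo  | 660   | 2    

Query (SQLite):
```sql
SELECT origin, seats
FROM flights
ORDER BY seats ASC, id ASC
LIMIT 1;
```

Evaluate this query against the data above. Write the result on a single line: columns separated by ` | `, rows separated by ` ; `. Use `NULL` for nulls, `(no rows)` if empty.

Macau | 2

Sort by seats asc, tiebreak id asc: (2, id=10), (7, id=8), (12, id=7), (32, id=1) …. Take first 1.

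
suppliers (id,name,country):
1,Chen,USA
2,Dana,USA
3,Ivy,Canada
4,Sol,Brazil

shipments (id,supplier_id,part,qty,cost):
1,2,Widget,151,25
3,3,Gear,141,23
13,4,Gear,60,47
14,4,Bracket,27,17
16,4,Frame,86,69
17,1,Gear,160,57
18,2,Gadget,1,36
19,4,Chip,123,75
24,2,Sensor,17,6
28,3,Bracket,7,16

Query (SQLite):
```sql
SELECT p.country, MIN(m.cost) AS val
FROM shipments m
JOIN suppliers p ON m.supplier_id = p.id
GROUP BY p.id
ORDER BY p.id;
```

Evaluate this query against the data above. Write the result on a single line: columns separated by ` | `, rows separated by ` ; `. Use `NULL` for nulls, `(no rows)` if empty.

Join each shipments row to its suppliers via supplier_id.
Group joined rows by suppliers.id; compute MIN(m.cost) per group.
  1: ids {17} → MIN(m.cost)=57
  2: ids {1, 18, 24} → MIN(m.cost)=6
  3: ids {3, 28} → MIN(m.cost)=16
  4: ids {13, 14, 16, 19} → MIN(m.cost)=17

USA | 57 ; USA | 6 ; Canada | 16 ; Brazil | 17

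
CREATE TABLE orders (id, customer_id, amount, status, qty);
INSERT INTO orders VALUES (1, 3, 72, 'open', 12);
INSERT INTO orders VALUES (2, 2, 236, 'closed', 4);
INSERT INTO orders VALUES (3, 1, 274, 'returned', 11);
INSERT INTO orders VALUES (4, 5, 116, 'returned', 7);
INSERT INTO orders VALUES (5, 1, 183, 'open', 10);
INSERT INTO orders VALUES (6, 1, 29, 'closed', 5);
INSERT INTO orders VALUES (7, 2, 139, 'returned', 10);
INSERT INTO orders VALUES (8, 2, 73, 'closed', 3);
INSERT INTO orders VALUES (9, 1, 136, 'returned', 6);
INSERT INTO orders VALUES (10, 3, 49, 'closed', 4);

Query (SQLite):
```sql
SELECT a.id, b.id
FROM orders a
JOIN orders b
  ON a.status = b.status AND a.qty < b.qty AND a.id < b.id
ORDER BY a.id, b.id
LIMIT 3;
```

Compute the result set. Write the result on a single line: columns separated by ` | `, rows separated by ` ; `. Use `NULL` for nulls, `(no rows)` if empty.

Pairs (a,b) with same status, a.qty < b.qty, a.id < b.id.
status groups: closed:{2,6,8,10} open:{1,5} returned:{3,4,7,9}
Ordered by (a.id, b.id); first 3.

2 | 6 ; 4 | 7 ; 8 | 10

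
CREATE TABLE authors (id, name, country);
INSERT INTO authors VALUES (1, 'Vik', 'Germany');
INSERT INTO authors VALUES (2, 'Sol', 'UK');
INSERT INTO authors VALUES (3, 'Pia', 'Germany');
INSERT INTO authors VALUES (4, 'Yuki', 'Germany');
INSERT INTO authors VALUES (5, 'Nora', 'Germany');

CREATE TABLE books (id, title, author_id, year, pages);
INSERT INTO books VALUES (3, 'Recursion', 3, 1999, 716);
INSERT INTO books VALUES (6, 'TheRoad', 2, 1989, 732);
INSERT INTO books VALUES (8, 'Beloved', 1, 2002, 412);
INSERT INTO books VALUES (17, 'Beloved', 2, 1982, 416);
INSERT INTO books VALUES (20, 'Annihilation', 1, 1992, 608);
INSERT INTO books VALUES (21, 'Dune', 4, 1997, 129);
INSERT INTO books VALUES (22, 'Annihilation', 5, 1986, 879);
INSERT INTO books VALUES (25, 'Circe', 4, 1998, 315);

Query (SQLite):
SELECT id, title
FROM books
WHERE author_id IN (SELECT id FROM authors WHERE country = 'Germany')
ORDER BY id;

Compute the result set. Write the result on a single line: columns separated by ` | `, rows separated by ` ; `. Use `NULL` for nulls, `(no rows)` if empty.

3 | Recursion ; 8 | Beloved ; 20 | Annihilation ; 21 | Dune ; 22 | Annihilation ; 25 | Circe

Inner query: authors.id where country = 'Germany'.
Outer: keep books rows whose author_id is in that set.
Inner query → {1, 3, 4, 5}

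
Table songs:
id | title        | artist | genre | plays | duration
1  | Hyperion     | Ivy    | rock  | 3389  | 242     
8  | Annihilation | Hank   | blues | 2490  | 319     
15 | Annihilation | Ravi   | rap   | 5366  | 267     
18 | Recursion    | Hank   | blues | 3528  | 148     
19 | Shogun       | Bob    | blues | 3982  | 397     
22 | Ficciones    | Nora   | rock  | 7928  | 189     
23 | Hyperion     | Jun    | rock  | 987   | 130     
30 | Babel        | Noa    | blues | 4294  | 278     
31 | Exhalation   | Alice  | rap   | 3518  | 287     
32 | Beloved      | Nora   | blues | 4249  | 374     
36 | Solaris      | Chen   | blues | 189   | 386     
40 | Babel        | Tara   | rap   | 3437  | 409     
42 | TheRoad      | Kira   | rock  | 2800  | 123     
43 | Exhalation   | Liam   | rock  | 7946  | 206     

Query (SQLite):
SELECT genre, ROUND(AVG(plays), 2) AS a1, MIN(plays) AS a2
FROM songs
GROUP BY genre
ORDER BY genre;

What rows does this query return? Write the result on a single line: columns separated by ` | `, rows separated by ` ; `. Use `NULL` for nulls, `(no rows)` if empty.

blues | 3122 | 189 ; rap | 4107 | 3437 ; rock | 4610 | 987

Group songs by genre.
Per group compute: ROUND(AVG(plays), 2), MIN(plays).
  blues: ids {8, 18, 19, 30, 32, 36} → ROUND(AVG(plays), 2)=3122, MIN(plays)=189
  rap: ids {15, 31, 40} → ROUND(AVG(plays), 2)=4107, MIN(plays)=3437
  rock: ids {1, 22, 23, 42, 43} → ROUND(AVG(plays), 2)=4610, MIN(plays)=987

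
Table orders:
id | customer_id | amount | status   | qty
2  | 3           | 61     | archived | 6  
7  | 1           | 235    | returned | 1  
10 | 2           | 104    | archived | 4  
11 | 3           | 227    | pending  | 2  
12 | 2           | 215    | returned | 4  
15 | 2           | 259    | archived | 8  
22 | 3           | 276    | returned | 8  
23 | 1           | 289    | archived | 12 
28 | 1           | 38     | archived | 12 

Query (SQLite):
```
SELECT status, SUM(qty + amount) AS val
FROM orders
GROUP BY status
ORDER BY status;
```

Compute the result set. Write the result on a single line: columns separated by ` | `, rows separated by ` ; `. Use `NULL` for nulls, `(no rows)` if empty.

archived | 793 ; pending | 229 ; returned | 739

For each row compute qty + amount.
Group by status; take SUM of the expression per group.
  archived: ids {2, 10, 15, 23, 28} → SUM(qty + amount)=793
  pending: ids {11} → SUM(qty + amount)=229
  returned: ids {7, 12, 22} → SUM(qty + amount)=739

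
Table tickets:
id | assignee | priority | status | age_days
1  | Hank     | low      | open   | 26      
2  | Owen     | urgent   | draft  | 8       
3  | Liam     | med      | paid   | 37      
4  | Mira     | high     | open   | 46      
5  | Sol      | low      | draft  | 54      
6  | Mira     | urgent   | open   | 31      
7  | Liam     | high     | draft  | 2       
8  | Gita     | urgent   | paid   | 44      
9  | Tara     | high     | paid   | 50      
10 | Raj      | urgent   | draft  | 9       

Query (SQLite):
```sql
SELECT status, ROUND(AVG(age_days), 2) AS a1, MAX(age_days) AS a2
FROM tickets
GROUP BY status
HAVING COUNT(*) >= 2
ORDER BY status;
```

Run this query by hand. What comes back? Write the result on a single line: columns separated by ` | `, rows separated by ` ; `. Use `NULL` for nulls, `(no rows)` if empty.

Group tickets by status.
Per group compute: ROUND(AVG(age_days), 2), MAX(age_days).
HAVING: drop groups with fewer than 2 rows.
  draft: ids {2, 5, 7, 10} → ROUND(AVG(age_days), 2)=18.25, MAX(age_days)=54
  open: ids {1, 4, 6} → ROUND(AVG(age_days), 2)=34.33, MAX(age_days)=46
  paid: ids {3, 8, 9} → ROUND(AVG(age_days), 2)=43.67, MAX(age_days)=50

draft | 18.25 | 54 ; open | 34.33 | 46 ; paid | 43.67 | 50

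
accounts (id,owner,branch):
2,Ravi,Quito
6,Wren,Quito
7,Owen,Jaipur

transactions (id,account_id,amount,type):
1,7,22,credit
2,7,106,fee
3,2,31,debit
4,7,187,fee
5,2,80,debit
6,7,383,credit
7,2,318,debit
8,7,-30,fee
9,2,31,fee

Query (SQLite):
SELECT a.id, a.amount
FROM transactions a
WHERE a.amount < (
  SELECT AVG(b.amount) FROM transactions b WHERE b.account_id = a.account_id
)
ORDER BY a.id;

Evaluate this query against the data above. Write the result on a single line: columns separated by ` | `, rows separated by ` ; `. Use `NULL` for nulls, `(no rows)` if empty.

For each transactions row a, compute AVG(amount) over rows sharing a.account_id.
Keep row a if a.amount < that per-group AVG.
  account_id=2: AVG(amount) = 115.0
  account_id=7: AVG(amount) = 133.6

1 | 22 ; 2 | 106 ; 3 | 31 ; 5 | 80 ; 8 | -30 ; 9 | 31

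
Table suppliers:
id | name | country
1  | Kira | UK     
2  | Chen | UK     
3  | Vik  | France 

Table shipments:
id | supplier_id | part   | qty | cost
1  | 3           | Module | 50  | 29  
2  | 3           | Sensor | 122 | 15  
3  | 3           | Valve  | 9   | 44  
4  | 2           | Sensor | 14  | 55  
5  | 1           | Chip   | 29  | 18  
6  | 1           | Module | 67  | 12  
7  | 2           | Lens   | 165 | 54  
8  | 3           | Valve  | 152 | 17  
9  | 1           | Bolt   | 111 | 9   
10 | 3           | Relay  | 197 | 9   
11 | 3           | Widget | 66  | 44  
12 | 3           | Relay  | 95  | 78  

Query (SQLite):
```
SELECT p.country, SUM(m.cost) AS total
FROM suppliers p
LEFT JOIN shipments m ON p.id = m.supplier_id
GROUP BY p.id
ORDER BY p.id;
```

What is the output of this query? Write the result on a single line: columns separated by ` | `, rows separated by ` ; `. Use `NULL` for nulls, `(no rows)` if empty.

LEFT JOIN keeps every suppliers row; unmatched ones get NULL for shipments columns.
Group by suppliers.id and compute SUM(m.cost). SUM over an all-NULL group is NULL.
  1: ids {5, 6, 9} → SUM(m.cost)=39
  2: ids {4, 7} → SUM(m.cost)=109
  3: ids {1, 2, 3, 8, 10, 11, 12} → SUM(m.cost)=236

UK | 39 ; UK | 109 ; France | 236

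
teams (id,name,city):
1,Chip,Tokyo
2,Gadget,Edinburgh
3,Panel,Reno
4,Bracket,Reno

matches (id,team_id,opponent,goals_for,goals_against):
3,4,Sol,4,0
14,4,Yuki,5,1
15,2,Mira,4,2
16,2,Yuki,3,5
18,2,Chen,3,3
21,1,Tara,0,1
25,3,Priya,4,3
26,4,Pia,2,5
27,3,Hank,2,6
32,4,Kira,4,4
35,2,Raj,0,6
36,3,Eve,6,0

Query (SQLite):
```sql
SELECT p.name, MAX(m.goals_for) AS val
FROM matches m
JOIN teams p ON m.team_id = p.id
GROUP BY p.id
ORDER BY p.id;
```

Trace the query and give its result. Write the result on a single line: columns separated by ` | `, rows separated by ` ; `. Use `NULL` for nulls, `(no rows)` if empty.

Chip | 0 ; Gadget | 4 ; Panel | 6 ; Bracket | 5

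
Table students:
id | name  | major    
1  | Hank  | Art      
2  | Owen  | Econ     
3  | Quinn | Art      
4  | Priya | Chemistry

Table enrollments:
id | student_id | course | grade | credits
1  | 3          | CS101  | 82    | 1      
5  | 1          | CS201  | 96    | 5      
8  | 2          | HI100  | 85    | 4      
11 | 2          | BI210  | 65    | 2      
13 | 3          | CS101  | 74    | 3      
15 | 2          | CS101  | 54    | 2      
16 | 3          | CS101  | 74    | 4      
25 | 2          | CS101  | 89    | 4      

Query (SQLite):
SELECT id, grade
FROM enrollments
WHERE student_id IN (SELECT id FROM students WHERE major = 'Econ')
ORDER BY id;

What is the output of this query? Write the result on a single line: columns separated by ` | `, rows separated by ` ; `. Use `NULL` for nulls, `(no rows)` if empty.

Inner query: students.id where major = 'Econ'.
Outer: keep enrollments rows whose student_id is in that set.
Inner query → {2}

8 | 85 ; 11 | 65 ; 15 | 54 ; 25 | 89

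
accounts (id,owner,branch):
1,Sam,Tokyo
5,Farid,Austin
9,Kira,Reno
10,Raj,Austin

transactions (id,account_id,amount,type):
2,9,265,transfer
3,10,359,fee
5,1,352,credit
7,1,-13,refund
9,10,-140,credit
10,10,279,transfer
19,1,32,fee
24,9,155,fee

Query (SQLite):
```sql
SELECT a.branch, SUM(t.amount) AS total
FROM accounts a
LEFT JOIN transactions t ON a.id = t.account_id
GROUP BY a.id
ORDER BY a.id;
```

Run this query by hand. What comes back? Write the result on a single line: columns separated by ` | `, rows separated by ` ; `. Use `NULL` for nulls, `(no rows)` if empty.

Tokyo | 371 ; Austin | NULL ; Reno | 420 ; Austin | 498

LEFT JOIN keeps every accounts row; unmatched ones get NULL for transactions columns.
Group by accounts.id and compute SUM(t.amount). SUM over an all-NULL group is NULL.
  1: ids {5, 7, 19} → SUM(t.amount)=371
  5: ids {—} → SUM(t.amount)=NULL
  9: ids {2, 24} → SUM(t.amount)=420
  10: ids {3, 9, 10} → SUM(t.amount)=498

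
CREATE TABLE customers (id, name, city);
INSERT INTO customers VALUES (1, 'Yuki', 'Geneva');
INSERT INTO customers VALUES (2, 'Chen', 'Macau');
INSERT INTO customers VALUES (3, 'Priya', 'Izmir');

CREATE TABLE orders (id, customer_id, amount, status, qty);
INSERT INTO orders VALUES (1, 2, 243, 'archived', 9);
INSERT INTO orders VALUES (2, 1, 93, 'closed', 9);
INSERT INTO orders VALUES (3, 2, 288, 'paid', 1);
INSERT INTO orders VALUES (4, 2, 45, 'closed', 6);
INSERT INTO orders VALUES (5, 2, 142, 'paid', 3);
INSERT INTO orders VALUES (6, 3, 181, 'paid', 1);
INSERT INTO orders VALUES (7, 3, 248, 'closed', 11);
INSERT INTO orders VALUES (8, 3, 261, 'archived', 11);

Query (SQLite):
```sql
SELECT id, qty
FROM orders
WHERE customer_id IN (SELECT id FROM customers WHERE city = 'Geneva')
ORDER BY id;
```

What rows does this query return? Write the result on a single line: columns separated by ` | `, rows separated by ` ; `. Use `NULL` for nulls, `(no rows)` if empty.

2 | 9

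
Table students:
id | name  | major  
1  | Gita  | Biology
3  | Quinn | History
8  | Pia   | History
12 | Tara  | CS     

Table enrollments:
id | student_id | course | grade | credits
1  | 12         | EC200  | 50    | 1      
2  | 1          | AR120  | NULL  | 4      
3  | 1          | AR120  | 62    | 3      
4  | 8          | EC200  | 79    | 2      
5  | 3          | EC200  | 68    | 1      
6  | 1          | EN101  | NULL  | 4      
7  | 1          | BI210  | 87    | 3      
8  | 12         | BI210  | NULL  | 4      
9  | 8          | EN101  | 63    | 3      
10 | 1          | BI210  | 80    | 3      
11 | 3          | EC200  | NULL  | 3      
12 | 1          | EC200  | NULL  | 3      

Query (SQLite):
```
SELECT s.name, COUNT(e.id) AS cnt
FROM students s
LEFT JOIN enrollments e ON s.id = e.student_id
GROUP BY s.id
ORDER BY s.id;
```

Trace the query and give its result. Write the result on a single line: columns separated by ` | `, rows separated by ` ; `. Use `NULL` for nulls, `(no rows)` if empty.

Gita | 6 ; Quinn | 2 ; Pia | 2 ; Tara | 2

LEFT JOIN keeps every students row; unmatched ones get NULL for enrollments columns.
Group by students.id and compute COUNT(e.id). COUNT(col) of an all-NULL group is 0.
  1: ids {2, 3, 6, 7, 10, 12} → COUNT(e.id)=6
  3: ids {5, 11} → COUNT(e.id)=2
  8: ids {4, 9} → COUNT(e.id)=2
  12: ids {1, 8} → COUNT(e.id)=2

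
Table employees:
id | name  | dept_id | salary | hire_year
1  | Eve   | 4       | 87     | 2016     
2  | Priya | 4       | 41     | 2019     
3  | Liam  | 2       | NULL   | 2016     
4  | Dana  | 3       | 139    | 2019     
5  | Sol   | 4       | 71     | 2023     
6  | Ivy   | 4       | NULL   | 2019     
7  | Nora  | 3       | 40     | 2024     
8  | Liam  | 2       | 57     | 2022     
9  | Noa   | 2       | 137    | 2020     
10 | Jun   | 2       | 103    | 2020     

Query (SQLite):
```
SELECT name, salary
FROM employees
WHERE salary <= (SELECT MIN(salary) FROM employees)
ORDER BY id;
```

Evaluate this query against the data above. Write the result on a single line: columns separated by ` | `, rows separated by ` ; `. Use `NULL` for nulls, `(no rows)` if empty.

Nora | 40

Scalar subquery: MIN(salary) over all employees rows = 40.
Keep rows where salary <= that value.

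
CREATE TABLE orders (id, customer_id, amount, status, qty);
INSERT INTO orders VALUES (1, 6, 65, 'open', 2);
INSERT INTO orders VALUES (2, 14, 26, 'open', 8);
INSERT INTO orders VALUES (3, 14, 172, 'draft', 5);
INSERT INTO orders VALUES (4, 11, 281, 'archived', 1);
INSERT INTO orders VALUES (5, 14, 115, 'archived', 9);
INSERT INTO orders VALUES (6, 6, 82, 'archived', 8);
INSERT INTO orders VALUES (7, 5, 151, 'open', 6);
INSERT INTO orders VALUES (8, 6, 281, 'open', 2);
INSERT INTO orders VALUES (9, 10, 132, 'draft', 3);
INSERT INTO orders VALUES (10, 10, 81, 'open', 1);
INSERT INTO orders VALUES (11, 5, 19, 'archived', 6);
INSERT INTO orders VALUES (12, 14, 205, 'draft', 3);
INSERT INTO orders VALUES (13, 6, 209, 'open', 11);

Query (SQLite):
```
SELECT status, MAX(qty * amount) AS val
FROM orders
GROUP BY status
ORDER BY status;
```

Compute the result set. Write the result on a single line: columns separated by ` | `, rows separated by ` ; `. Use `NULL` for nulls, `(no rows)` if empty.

For each row compute qty * amount.
Group by status; take MAX of the expression per group.
  archived: ids {4, 5, 6, 11} → MAX(qty * amount)=1035
  draft: ids {3, 9, 12} → MAX(qty * amount)=860
  open: ids {1, 2, 7, 8, 10, 13} → MAX(qty * amount)=2299

archived | 1035 ; draft | 860 ; open | 2299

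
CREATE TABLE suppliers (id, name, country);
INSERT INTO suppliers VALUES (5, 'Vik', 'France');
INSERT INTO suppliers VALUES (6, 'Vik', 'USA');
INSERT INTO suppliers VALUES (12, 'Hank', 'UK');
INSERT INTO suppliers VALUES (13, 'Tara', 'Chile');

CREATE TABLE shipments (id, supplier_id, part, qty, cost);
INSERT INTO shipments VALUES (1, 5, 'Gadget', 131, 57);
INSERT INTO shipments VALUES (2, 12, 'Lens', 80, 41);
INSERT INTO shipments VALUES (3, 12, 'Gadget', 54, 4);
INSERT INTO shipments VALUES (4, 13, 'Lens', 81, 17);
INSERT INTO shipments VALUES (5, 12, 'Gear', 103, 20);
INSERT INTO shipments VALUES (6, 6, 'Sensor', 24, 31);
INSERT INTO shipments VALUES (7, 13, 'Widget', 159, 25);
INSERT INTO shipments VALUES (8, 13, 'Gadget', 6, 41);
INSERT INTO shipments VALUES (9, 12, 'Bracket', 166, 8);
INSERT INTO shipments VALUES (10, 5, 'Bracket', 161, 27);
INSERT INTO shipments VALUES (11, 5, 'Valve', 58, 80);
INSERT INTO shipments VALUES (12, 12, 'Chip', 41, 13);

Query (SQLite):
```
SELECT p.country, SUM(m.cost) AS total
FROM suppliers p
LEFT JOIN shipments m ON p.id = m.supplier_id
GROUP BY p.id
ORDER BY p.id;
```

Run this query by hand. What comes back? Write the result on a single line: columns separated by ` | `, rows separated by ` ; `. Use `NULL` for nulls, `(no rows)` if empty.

LEFT JOIN keeps every suppliers row; unmatched ones get NULL for shipments columns.
Group by suppliers.id and compute SUM(m.cost). SUM over an all-NULL group is NULL.
  5: ids {1, 10, 11} → SUM(m.cost)=164
  6: ids {6} → SUM(m.cost)=31
  12: ids {2, 3, 5, 9, 12} → SUM(m.cost)=86
  13: ids {4, 7, 8} → SUM(m.cost)=83

France | 164 ; USA | 31 ; UK | 86 ; Chile | 83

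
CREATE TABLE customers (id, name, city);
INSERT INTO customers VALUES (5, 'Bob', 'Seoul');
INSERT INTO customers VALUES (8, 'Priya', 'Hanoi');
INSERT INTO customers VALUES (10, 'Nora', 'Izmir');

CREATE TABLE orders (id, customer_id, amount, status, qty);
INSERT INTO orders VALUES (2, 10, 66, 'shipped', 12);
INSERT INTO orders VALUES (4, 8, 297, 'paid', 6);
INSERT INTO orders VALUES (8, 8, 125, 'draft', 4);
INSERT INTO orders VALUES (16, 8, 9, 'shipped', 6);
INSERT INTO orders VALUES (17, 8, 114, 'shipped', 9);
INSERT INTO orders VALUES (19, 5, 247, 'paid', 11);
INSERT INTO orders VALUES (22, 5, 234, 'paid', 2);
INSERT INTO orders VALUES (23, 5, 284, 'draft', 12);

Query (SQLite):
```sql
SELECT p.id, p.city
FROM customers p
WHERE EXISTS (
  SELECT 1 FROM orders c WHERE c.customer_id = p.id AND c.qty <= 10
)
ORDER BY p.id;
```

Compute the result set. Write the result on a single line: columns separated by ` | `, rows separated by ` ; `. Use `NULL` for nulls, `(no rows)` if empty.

5 | Seoul ; 8 | Hanoi

For each customers row, check whether any orders with matching customer_id has qty <= 10.
Keep rows where that is true.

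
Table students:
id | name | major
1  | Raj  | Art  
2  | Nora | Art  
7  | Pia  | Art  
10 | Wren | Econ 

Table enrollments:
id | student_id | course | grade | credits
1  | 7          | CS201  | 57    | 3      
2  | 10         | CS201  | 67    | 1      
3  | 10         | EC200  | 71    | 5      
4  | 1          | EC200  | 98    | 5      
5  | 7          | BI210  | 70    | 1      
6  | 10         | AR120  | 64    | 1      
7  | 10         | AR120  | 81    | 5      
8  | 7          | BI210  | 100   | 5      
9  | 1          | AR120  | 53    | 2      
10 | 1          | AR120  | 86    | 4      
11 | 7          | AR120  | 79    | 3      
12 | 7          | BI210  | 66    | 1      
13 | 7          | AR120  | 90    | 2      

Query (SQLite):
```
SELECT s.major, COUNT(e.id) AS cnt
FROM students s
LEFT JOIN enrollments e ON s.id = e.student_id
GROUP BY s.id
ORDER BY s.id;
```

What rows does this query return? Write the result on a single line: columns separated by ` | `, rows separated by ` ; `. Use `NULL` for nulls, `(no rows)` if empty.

Art | 3 ; Art | 0 ; Art | 6 ; Econ | 4

LEFT JOIN keeps every students row; unmatched ones get NULL for enrollments columns.
Group by students.id and compute COUNT(e.id). COUNT(col) of an all-NULL group is 0.
  1: ids {4, 9, 10} → COUNT(e.id)=3
  2: ids {—} → COUNT(e.id)=0
  7: ids {1, 5, 8, 11, 12, 13} → COUNT(e.id)=6
  10: ids {2, 3, 6, 7} → COUNT(e.id)=4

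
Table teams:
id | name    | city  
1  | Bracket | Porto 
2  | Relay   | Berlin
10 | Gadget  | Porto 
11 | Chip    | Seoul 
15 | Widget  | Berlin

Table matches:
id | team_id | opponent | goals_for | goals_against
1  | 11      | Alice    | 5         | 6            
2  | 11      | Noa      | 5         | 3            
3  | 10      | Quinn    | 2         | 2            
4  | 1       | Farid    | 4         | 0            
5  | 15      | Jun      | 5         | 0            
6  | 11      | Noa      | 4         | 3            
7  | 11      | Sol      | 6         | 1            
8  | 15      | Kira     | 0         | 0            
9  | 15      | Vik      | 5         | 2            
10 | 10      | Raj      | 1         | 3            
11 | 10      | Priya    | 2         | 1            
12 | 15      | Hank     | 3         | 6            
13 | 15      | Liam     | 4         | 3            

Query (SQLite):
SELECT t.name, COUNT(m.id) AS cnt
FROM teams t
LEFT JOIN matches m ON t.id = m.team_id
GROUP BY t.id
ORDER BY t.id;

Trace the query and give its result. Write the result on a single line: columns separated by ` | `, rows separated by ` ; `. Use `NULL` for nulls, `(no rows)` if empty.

Bracket | 1 ; Relay | 0 ; Gadget | 3 ; Chip | 4 ; Widget | 5

LEFT JOIN keeps every teams row; unmatched ones get NULL for matches columns.
Group by teams.id and compute COUNT(m.id). COUNT(col) of an all-NULL group is 0.
  1: ids {4} → COUNT(m.id)=1
  2: ids {—} → COUNT(m.id)=0
  10: ids {3, 10, 11} → COUNT(m.id)=3
  11: ids {1, 2, 6, 7} → COUNT(m.id)=4
  15: ids {5, 8, 9, 12, 13} → COUNT(m.id)=5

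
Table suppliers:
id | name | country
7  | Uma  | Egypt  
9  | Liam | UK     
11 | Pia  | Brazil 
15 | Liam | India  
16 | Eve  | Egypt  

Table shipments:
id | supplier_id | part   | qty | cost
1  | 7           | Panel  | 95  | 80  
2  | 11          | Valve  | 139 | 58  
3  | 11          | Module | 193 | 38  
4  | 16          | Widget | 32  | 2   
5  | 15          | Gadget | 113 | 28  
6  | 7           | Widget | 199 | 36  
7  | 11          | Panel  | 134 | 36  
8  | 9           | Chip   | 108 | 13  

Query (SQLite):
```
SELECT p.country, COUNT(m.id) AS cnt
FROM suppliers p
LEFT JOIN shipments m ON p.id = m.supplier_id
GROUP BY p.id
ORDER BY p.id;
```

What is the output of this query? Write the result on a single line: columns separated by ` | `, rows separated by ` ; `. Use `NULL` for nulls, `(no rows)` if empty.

Egypt | 2 ; UK | 1 ; Brazil | 3 ; India | 1 ; Egypt | 1

LEFT JOIN keeps every suppliers row; unmatched ones get NULL for shipments columns.
Group by suppliers.id and compute COUNT(m.id). COUNT(col) of an all-NULL group is 0.
  7: ids {1, 6} → COUNT(m.id)=2
  9: ids {8} → COUNT(m.id)=1
  11: ids {2, 3, 7} → COUNT(m.id)=3
  15: ids {5} → COUNT(m.id)=1
  16: ids {4} → COUNT(m.id)=1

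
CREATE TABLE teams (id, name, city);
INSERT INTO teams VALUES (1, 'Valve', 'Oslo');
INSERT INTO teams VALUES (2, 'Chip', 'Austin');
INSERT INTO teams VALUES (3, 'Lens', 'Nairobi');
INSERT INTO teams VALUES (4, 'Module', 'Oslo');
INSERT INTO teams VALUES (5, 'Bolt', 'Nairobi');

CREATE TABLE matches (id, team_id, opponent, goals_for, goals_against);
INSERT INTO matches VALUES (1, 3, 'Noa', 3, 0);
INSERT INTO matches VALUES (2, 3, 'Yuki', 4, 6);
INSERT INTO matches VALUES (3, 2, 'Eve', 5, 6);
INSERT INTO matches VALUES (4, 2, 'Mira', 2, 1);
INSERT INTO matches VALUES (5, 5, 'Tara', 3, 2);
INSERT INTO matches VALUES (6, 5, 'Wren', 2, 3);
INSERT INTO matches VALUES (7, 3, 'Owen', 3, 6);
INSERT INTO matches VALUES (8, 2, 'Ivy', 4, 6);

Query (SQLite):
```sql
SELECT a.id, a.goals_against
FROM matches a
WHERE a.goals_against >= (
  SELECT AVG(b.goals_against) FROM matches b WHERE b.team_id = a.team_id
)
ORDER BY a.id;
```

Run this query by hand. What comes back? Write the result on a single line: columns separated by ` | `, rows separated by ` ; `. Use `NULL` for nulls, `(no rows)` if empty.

For each matches row a, compute AVG(goals_against) over rows sharing a.team_id.
Keep row a if a.goals_against >= that per-group AVG.
  team_id=2: AVG(goals_against) = 4.333333
  team_id=3: AVG(goals_against) = 4.0
  team_id=5: AVG(goals_against) = 2.5

2 | 6 ; 3 | 6 ; 6 | 3 ; 7 | 6 ; 8 | 6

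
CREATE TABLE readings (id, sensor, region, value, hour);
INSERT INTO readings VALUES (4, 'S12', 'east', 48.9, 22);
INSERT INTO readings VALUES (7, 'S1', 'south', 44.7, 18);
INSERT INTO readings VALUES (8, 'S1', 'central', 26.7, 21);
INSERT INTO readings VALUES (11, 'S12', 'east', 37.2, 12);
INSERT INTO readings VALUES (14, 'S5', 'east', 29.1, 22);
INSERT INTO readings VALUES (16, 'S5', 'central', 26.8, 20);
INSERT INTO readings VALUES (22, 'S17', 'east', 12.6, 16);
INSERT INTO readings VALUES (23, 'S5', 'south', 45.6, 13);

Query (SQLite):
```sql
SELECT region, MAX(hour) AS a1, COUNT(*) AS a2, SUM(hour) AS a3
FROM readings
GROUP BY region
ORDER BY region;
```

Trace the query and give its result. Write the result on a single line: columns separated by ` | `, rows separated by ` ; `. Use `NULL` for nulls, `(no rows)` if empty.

central | 21 | 2 | 41 ; east | 22 | 4 | 72 ; south | 18 | 2 | 31

Group readings by region.
Per group compute: MAX(hour), COUNT(*), SUM(hour).
  central: ids {8, 16} → MAX(hour)=21, COUNT(*)=2, SUM(hour)=41
  east: ids {4, 11, 14, 22} → MAX(hour)=22, COUNT(*)=4, SUM(hour)=72
  south: ids {7, 23} → MAX(hour)=18, COUNT(*)=2, SUM(hour)=31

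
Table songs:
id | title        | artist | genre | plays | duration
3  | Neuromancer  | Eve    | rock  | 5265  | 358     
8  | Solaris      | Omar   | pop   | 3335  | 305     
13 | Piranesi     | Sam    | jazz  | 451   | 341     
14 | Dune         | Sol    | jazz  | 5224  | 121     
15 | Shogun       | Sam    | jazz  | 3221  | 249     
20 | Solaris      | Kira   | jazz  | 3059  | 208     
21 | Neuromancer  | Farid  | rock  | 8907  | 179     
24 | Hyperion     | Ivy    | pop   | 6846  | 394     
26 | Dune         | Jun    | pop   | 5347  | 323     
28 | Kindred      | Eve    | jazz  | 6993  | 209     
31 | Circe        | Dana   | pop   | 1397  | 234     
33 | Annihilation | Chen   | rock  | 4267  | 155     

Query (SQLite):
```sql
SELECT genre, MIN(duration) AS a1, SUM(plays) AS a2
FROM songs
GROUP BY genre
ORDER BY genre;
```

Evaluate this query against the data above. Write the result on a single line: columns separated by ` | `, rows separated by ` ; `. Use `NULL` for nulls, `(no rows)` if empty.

jazz | 121 | 18948 ; pop | 234 | 16925 ; rock | 155 | 18439

Group songs by genre.
Per group compute: MIN(duration), SUM(plays).
  jazz: ids {13, 14, 15, 20, 28} → MIN(duration)=121, SUM(plays)=18948
  pop: ids {8, 24, 26, 31} → MIN(duration)=234, SUM(plays)=16925
  rock: ids {3, 21, 33} → MIN(duration)=155, SUM(plays)=18439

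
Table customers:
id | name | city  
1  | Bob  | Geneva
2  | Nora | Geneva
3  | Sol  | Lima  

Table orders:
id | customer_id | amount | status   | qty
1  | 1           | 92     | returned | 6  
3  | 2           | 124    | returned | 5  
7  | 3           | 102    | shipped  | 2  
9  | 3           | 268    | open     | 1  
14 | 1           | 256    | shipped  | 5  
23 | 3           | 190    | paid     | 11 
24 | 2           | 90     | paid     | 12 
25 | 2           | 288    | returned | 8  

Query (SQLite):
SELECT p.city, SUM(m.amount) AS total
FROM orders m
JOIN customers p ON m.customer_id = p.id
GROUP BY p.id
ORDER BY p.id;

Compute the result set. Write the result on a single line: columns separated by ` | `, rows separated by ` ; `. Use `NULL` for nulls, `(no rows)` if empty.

Join each orders row to its customers via customer_id.
Group joined rows by customers.id; compute SUM(m.amount) per group.
  1: ids {1, 14} → SUM(m.amount)=348
  2: ids {3, 24, 25} → SUM(m.amount)=502
  3: ids {7, 9, 23} → SUM(m.amount)=560

Geneva | 348 ; Geneva | 502 ; Lima | 560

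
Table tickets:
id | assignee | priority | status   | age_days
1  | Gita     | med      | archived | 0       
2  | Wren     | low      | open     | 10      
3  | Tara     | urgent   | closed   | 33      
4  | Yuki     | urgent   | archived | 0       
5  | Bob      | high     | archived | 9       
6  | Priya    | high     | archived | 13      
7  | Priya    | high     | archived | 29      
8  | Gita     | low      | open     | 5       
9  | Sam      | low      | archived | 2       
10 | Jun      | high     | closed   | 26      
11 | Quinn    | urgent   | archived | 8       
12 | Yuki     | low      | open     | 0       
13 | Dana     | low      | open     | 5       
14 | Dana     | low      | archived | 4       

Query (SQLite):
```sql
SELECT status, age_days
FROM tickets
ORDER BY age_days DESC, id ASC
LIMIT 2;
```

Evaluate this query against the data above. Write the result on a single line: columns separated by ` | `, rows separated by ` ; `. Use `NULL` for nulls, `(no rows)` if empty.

closed | 33 ; archived | 29

Sort by age_days desc, tiebreak id asc: (33, id=3), (29, id=7), (26, id=10), (13, id=6), (10, id=2) …. Take first 2.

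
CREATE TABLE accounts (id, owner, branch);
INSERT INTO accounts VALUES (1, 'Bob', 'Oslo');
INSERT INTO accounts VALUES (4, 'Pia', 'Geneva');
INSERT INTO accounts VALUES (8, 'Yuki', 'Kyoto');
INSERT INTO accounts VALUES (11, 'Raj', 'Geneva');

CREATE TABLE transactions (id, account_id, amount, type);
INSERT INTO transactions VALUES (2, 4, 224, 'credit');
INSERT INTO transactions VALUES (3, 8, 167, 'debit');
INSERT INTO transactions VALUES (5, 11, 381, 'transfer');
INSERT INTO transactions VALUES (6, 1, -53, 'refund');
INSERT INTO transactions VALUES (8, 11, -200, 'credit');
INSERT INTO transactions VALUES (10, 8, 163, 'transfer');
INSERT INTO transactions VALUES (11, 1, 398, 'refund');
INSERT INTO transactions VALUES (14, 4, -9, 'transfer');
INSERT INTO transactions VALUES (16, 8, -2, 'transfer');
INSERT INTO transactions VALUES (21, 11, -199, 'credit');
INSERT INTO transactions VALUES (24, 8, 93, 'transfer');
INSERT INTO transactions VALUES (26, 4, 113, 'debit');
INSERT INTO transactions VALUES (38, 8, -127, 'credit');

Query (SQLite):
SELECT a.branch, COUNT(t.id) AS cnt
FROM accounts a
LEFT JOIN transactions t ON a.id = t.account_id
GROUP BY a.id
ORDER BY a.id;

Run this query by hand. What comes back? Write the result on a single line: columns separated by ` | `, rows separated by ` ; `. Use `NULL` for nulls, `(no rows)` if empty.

Oslo | 2 ; Geneva | 3 ; Kyoto | 5 ; Geneva | 3

LEFT JOIN keeps every accounts row; unmatched ones get NULL for transactions columns.
Group by accounts.id and compute COUNT(t.id). COUNT(col) of an all-NULL group is 0.
  1: ids {6, 11} → COUNT(t.id)=2
  4: ids {2, 14, 26} → COUNT(t.id)=3
  8: ids {3, 10, 16, 24, 38} → COUNT(t.id)=5
  11: ids {5, 8, 21} → COUNT(t.id)=3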